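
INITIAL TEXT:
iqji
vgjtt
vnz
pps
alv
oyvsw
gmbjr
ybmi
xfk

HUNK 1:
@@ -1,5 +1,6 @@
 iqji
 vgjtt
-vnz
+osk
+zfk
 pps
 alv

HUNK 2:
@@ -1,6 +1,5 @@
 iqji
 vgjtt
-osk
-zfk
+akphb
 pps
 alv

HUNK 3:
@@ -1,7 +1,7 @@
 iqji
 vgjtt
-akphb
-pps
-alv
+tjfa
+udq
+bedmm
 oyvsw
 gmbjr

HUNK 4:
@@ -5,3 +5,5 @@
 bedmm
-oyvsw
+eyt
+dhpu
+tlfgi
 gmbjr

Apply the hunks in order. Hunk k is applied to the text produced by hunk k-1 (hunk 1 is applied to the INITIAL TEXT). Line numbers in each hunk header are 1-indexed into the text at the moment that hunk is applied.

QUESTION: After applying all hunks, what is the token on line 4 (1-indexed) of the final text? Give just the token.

Answer: udq

Derivation:
Hunk 1: at line 1 remove [vnz] add [osk,zfk] -> 10 lines: iqji vgjtt osk zfk pps alv oyvsw gmbjr ybmi xfk
Hunk 2: at line 1 remove [osk,zfk] add [akphb] -> 9 lines: iqji vgjtt akphb pps alv oyvsw gmbjr ybmi xfk
Hunk 3: at line 1 remove [akphb,pps,alv] add [tjfa,udq,bedmm] -> 9 lines: iqji vgjtt tjfa udq bedmm oyvsw gmbjr ybmi xfk
Hunk 4: at line 5 remove [oyvsw] add [eyt,dhpu,tlfgi] -> 11 lines: iqji vgjtt tjfa udq bedmm eyt dhpu tlfgi gmbjr ybmi xfk
Final line 4: udq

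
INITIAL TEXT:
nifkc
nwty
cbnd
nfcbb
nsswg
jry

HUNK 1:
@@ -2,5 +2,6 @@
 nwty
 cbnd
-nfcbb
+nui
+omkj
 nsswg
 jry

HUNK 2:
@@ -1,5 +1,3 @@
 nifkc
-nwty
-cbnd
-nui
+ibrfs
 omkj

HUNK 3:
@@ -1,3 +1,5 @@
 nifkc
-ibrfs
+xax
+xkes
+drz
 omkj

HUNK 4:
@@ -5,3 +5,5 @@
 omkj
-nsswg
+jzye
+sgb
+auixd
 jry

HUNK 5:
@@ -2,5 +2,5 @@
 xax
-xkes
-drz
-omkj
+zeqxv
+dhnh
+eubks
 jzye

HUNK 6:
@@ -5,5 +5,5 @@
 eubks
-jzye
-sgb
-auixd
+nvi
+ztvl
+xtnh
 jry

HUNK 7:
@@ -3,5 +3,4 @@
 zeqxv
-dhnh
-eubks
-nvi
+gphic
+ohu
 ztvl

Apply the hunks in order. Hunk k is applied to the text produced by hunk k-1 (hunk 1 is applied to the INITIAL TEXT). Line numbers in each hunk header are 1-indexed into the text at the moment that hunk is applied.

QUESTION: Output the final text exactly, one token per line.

Hunk 1: at line 2 remove [nfcbb] add [nui,omkj] -> 7 lines: nifkc nwty cbnd nui omkj nsswg jry
Hunk 2: at line 1 remove [nwty,cbnd,nui] add [ibrfs] -> 5 lines: nifkc ibrfs omkj nsswg jry
Hunk 3: at line 1 remove [ibrfs] add [xax,xkes,drz] -> 7 lines: nifkc xax xkes drz omkj nsswg jry
Hunk 4: at line 5 remove [nsswg] add [jzye,sgb,auixd] -> 9 lines: nifkc xax xkes drz omkj jzye sgb auixd jry
Hunk 5: at line 2 remove [xkes,drz,omkj] add [zeqxv,dhnh,eubks] -> 9 lines: nifkc xax zeqxv dhnh eubks jzye sgb auixd jry
Hunk 6: at line 5 remove [jzye,sgb,auixd] add [nvi,ztvl,xtnh] -> 9 lines: nifkc xax zeqxv dhnh eubks nvi ztvl xtnh jry
Hunk 7: at line 3 remove [dhnh,eubks,nvi] add [gphic,ohu] -> 8 lines: nifkc xax zeqxv gphic ohu ztvl xtnh jry

Answer: nifkc
xax
zeqxv
gphic
ohu
ztvl
xtnh
jry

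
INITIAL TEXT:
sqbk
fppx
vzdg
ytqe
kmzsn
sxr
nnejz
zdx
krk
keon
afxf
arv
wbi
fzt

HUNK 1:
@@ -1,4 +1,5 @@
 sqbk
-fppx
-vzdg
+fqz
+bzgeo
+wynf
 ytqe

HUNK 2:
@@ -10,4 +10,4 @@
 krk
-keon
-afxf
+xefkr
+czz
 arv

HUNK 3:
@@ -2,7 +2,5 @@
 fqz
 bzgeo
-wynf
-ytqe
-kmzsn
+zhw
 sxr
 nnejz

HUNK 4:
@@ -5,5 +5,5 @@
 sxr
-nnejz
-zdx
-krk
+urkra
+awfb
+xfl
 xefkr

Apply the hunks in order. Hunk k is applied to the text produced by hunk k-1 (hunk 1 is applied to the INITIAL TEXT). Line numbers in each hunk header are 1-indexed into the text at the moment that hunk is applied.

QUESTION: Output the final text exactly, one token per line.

Answer: sqbk
fqz
bzgeo
zhw
sxr
urkra
awfb
xfl
xefkr
czz
arv
wbi
fzt

Derivation:
Hunk 1: at line 1 remove [fppx,vzdg] add [fqz,bzgeo,wynf] -> 15 lines: sqbk fqz bzgeo wynf ytqe kmzsn sxr nnejz zdx krk keon afxf arv wbi fzt
Hunk 2: at line 10 remove [keon,afxf] add [xefkr,czz] -> 15 lines: sqbk fqz bzgeo wynf ytqe kmzsn sxr nnejz zdx krk xefkr czz arv wbi fzt
Hunk 3: at line 2 remove [wynf,ytqe,kmzsn] add [zhw] -> 13 lines: sqbk fqz bzgeo zhw sxr nnejz zdx krk xefkr czz arv wbi fzt
Hunk 4: at line 5 remove [nnejz,zdx,krk] add [urkra,awfb,xfl] -> 13 lines: sqbk fqz bzgeo zhw sxr urkra awfb xfl xefkr czz arv wbi fzt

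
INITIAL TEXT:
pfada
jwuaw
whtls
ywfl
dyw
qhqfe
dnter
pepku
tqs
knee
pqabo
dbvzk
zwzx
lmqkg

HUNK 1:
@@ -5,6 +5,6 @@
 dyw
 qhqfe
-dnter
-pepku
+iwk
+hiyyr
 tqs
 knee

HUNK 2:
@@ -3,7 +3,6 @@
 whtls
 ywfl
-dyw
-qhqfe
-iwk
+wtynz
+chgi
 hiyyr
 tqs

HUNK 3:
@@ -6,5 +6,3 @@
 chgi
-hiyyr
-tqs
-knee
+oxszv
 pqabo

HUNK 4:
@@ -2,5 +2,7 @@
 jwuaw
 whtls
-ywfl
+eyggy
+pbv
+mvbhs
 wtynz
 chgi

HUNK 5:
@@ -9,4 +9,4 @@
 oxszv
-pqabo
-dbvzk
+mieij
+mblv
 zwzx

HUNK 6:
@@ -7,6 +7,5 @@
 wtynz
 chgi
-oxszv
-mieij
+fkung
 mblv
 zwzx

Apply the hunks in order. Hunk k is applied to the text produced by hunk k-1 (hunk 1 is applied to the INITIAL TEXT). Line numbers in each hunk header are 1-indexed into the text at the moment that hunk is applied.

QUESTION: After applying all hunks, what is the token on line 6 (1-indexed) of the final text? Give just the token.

Hunk 1: at line 5 remove [dnter,pepku] add [iwk,hiyyr] -> 14 lines: pfada jwuaw whtls ywfl dyw qhqfe iwk hiyyr tqs knee pqabo dbvzk zwzx lmqkg
Hunk 2: at line 3 remove [dyw,qhqfe,iwk] add [wtynz,chgi] -> 13 lines: pfada jwuaw whtls ywfl wtynz chgi hiyyr tqs knee pqabo dbvzk zwzx lmqkg
Hunk 3: at line 6 remove [hiyyr,tqs,knee] add [oxszv] -> 11 lines: pfada jwuaw whtls ywfl wtynz chgi oxszv pqabo dbvzk zwzx lmqkg
Hunk 4: at line 2 remove [ywfl] add [eyggy,pbv,mvbhs] -> 13 lines: pfada jwuaw whtls eyggy pbv mvbhs wtynz chgi oxszv pqabo dbvzk zwzx lmqkg
Hunk 5: at line 9 remove [pqabo,dbvzk] add [mieij,mblv] -> 13 lines: pfada jwuaw whtls eyggy pbv mvbhs wtynz chgi oxszv mieij mblv zwzx lmqkg
Hunk 6: at line 7 remove [oxszv,mieij] add [fkung] -> 12 lines: pfada jwuaw whtls eyggy pbv mvbhs wtynz chgi fkung mblv zwzx lmqkg
Final line 6: mvbhs

Answer: mvbhs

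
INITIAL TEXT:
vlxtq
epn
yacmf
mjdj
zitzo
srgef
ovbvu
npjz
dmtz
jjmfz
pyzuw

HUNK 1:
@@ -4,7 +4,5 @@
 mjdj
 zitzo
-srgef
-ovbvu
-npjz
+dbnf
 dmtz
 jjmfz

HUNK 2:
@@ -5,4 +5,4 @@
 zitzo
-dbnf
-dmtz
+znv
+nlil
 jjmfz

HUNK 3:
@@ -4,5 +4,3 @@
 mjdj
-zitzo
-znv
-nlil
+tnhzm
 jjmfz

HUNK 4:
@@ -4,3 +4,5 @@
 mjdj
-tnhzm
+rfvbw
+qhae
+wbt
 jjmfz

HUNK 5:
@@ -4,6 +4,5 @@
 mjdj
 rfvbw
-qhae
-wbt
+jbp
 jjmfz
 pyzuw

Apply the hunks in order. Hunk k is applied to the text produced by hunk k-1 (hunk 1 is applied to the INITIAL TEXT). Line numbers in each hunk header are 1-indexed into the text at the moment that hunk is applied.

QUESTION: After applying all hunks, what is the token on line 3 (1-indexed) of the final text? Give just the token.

Hunk 1: at line 4 remove [srgef,ovbvu,npjz] add [dbnf] -> 9 lines: vlxtq epn yacmf mjdj zitzo dbnf dmtz jjmfz pyzuw
Hunk 2: at line 5 remove [dbnf,dmtz] add [znv,nlil] -> 9 lines: vlxtq epn yacmf mjdj zitzo znv nlil jjmfz pyzuw
Hunk 3: at line 4 remove [zitzo,znv,nlil] add [tnhzm] -> 7 lines: vlxtq epn yacmf mjdj tnhzm jjmfz pyzuw
Hunk 4: at line 4 remove [tnhzm] add [rfvbw,qhae,wbt] -> 9 lines: vlxtq epn yacmf mjdj rfvbw qhae wbt jjmfz pyzuw
Hunk 5: at line 4 remove [qhae,wbt] add [jbp] -> 8 lines: vlxtq epn yacmf mjdj rfvbw jbp jjmfz pyzuw
Final line 3: yacmf

Answer: yacmf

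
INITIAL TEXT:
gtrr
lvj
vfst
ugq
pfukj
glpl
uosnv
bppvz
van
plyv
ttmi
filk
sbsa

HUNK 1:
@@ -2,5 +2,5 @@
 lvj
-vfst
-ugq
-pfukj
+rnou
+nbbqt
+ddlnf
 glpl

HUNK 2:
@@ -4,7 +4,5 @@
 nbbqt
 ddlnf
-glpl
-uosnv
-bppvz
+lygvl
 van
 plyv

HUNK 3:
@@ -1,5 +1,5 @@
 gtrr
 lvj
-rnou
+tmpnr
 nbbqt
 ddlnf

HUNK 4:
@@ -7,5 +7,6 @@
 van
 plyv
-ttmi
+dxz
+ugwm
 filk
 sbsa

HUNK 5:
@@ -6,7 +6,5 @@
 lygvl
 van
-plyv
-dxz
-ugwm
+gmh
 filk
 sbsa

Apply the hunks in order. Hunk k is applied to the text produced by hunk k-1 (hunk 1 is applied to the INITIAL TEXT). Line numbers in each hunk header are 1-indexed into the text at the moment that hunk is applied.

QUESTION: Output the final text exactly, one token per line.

Answer: gtrr
lvj
tmpnr
nbbqt
ddlnf
lygvl
van
gmh
filk
sbsa

Derivation:
Hunk 1: at line 2 remove [vfst,ugq,pfukj] add [rnou,nbbqt,ddlnf] -> 13 lines: gtrr lvj rnou nbbqt ddlnf glpl uosnv bppvz van plyv ttmi filk sbsa
Hunk 2: at line 4 remove [glpl,uosnv,bppvz] add [lygvl] -> 11 lines: gtrr lvj rnou nbbqt ddlnf lygvl van plyv ttmi filk sbsa
Hunk 3: at line 1 remove [rnou] add [tmpnr] -> 11 lines: gtrr lvj tmpnr nbbqt ddlnf lygvl van plyv ttmi filk sbsa
Hunk 4: at line 7 remove [ttmi] add [dxz,ugwm] -> 12 lines: gtrr lvj tmpnr nbbqt ddlnf lygvl van plyv dxz ugwm filk sbsa
Hunk 5: at line 6 remove [plyv,dxz,ugwm] add [gmh] -> 10 lines: gtrr lvj tmpnr nbbqt ddlnf lygvl van gmh filk sbsa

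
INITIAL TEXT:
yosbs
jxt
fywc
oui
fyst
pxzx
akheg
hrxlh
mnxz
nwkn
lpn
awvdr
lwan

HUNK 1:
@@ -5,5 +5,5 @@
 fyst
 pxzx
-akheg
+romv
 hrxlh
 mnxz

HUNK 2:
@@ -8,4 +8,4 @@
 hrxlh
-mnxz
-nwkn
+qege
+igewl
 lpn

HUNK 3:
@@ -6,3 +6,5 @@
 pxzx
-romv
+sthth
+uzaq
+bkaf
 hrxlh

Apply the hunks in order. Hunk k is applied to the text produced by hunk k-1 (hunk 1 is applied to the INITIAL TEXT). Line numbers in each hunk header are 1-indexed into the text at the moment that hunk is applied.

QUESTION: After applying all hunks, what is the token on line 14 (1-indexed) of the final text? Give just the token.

Hunk 1: at line 5 remove [akheg] add [romv] -> 13 lines: yosbs jxt fywc oui fyst pxzx romv hrxlh mnxz nwkn lpn awvdr lwan
Hunk 2: at line 8 remove [mnxz,nwkn] add [qege,igewl] -> 13 lines: yosbs jxt fywc oui fyst pxzx romv hrxlh qege igewl lpn awvdr lwan
Hunk 3: at line 6 remove [romv] add [sthth,uzaq,bkaf] -> 15 lines: yosbs jxt fywc oui fyst pxzx sthth uzaq bkaf hrxlh qege igewl lpn awvdr lwan
Final line 14: awvdr

Answer: awvdr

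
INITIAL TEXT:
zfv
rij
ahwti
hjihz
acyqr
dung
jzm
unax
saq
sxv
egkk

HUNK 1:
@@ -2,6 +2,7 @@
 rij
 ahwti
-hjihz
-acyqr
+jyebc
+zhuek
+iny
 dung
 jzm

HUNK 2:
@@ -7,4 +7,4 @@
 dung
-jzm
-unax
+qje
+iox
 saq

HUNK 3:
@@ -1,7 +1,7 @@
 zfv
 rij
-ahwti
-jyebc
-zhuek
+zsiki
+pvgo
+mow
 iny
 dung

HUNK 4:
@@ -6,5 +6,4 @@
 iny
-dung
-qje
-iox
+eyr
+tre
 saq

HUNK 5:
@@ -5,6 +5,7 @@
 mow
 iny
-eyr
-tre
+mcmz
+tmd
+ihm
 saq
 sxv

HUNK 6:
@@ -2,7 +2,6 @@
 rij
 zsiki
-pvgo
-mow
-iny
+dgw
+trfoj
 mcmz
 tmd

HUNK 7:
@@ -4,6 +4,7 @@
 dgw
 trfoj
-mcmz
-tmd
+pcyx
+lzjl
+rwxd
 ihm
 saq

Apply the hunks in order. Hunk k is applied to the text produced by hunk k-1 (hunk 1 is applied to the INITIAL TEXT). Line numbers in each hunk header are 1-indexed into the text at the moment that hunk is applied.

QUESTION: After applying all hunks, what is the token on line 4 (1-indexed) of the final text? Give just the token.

Answer: dgw

Derivation:
Hunk 1: at line 2 remove [hjihz,acyqr] add [jyebc,zhuek,iny] -> 12 lines: zfv rij ahwti jyebc zhuek iny dung jzm unax saq sxv egkk
Hunk 2: at line 7 remove [jzm,unax] add [qje,iox] -> 12 lines: zfv rij ahwti jyebc zhuek iny dung qje iox saq sxv egkk
Hunk 3: at line 1 remove [ahwti,jyebc,zhuek] add [zsiki,pvgo,mow] -> 12 lines: zfv rij zsiki pvgo mow iny dung qje iox saq sxv egkk
Hunk 4: at line 6 remove [dung,qje,iox] add [eyr,tre] -> 11 lines: zfv rij zsiki pvgo mow iny eyr tre saq sxv egkk
Hunk 5: at line 5 remove [eyr,tre] add [mcmz,tmd,ihm] -> 12 lines: zfv rij zsiki pvgo mow iny mcmz tmd ihm saq sxv egkk
Hunk 6: at line 2 remove [pvgo,mow,iny] add [dgw,trfoj] -> 11 lines: zfv rij zsiki dgw trfoj mcmz tmd ihm saq sxv egkk
Hunk 7: at line 4 remove [mcmz,tmd] add [pcyx,lzjl,rwxd] -> 12 lines: zfv rij zsiki dgw trfoj pcyx lzjl rwxd ihm saq sxv egkk
Final line 4: dgw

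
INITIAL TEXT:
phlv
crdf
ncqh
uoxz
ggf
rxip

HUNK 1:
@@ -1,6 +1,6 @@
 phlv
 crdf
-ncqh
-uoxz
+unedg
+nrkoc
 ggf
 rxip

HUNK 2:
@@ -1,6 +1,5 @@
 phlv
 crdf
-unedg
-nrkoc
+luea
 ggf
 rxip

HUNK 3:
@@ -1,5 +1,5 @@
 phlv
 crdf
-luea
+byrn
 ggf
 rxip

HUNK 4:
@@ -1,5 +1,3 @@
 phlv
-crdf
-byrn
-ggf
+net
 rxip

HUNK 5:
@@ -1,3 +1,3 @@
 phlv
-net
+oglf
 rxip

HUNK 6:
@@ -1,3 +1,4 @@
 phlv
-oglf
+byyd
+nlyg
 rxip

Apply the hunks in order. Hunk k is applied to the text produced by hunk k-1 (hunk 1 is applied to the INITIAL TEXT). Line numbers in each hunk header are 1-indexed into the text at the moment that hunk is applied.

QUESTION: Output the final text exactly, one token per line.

Answer: phlv
byyd
nlyg
rxip

Derivation:
Hunk 1: at line 1 remove [ncqh,uoxz] add [unedg,nrkoc] -> 6 lines: phlv crdf unedg nrkoc ggf rxip
Hunk 2: at line 1 remove [unedg,nrkoc] add [luea] -> 5 lines: phlv crdf luea ggf rxip
Hunk 3: at line 1 remove [luea] add [byrn] -> 5 lines: phlv crdf byrn ggf rxip
Hunk 4: at line 1 remove [crdf,byrn,ggf] add [net] -> 3 lines: phlv net rxip
Hunk 5: at line 1 remove [net] add [oglf] -> 3 lines: phlv oglf rxip
Hunk 6: at line 1 remove [oglf] add [byyd,nlyg] -> 4 lines: phlv byyd nlyg rxip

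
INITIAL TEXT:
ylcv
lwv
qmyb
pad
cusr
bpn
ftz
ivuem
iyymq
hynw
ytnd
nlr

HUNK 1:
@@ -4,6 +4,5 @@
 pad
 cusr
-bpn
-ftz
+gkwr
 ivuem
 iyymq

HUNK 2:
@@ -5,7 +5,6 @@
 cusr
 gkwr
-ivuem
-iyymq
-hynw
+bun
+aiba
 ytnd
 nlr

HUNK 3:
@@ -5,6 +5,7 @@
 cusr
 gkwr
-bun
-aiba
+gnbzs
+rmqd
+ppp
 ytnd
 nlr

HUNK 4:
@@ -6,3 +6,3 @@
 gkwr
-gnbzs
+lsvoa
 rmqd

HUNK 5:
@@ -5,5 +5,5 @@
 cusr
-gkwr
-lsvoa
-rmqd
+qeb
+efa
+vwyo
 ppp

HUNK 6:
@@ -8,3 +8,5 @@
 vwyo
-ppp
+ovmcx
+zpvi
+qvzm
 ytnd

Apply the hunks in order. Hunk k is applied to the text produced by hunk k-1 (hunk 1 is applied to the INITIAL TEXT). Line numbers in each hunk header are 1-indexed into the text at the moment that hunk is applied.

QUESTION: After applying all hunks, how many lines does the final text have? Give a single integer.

Answer: 13

Derivation:
Hunk 1: at line 4 remove [bpn,ftz] add [gkwr] -> 11 lines: ylcv lwv qmyb pad cusr gkwr ivuem iyymq hynw ytnd nlr
Hunk 2: at line 5 remove [ivuem,iyymq,hynw] add [bun,aiba] -> 10 lines: ylcv lwv qmyb pad cusr gkwr bun aiba ytnd nlr
Hunk 3: at line 5 remove [bun,aiba] add [gnbzs,rmqd,ppp] -> 11 lines: ylcv lwv qmyb pad cusr gkwr gnbzs rmqd ppp ytnd nlr
Hunk 4: at line 6 remove [gnbzs] add [lsvoa] -> 11 lines: ylcv lwv qmyb pad cusr gkwr lsvoa rmqd ppp ytnd nlr
Hunk 5: at line 5 remove [gkwr,lsvoa,rmqd] add [qeb,efa,vwyo] -> 11 lines: ylcv lwv qmyb pad cusr qeb efa vwyo ppp ytnd nlr
Hunk 6: at line 8 remove [ppp] add [ovmcx,zpvi,qvzm] -> 13 lines: ylcv lwv qmyb pad cusr qeb efa vwyo ovmcx zpvi qvzm ytnd nlr
Final line count: 13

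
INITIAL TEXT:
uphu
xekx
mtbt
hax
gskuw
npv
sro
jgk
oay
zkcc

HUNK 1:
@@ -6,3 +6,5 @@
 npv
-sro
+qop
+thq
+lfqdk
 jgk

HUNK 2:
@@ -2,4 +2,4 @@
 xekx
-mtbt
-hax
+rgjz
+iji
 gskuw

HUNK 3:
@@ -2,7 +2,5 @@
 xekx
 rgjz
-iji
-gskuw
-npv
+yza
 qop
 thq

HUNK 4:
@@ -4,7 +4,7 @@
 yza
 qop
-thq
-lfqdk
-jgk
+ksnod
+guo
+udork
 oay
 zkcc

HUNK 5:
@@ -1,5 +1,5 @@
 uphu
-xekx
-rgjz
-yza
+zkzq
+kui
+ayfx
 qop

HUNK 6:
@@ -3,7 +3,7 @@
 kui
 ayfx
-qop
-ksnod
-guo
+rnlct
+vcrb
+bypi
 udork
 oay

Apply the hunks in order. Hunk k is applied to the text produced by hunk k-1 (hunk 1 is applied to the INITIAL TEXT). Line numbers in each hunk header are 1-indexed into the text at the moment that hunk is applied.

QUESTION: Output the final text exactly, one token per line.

Hunk 1: at line 6 remove [sro] add [qop,thq,lfqdk] -> 12 lines: uphu xekx mtbt hax gskuw npv qop thq lfqdk jgk oay zkcc
Hunk 2: at line 2 remove [mtbt,hax] add [rgjz,iji] -> 12 lines: uphu xekx rgjz iji gskuw npv qop thq lfqdk jgk oay zkcc
Hunk 3: at line 2 remove [iji,gskuw,npv] add [yza] -> 10 lines: uphu xekx rgjz yza qop thq lfqdk jgk oay zkcc
Hunk 4: at line 4 remove [thq,lfqdk,jgk] add [ksnod,guo,udork] -> 10 lines: uphu xekx rgjz yza qop ksnod guo udork oay zkcc
Hunk 5: at line 1 remove [xekx,rgjz,yza] add [zkzq,kui,ayfx] -> 10 lines: uphu zkzq kui ayfx qop ksnod guo udork oay zkcc
Hunk 6: at line 3 remove [qop,ksnod,guo] add [rnlct,vcrb,bypi] -> 10 lines: uphu zkzq kui ayfx rnlct vcrb bypi udork oay zkcc

Answer: uphu
zkzq
kui
ayfx
rnlct
vcrb
bypi
udork
oay
zkcc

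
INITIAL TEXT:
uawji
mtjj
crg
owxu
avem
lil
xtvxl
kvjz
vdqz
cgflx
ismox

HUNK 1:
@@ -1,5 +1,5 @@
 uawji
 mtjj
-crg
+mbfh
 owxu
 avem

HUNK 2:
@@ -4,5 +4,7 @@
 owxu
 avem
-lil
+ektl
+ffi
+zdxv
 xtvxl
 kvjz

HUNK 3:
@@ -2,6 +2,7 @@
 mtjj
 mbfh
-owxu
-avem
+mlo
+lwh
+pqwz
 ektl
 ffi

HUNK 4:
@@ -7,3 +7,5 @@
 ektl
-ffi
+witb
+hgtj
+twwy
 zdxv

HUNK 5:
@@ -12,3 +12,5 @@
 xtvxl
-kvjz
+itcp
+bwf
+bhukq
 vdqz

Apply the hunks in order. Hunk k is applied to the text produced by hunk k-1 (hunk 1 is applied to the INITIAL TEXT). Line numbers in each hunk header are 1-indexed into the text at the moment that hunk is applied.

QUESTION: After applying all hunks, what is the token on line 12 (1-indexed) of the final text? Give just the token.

Answer: xtvxl

Derivation:
Hunk 1: at line 1 remove [crg] add [mbfh] -> 11 lines: uawji mtjj mbfh owxu avem lil xtvxl kvjz vdqz cgflx ismox
Hunk 2: at line 4 remove [lil] add [ektl,ffi,zdxv] -> 13 lines: uawji mtjj mbfh owxu avem ektl ffi zdxv xtvxl kvjz vdqz cgflx ismox
Hunk 3: at line 2 remove [owxu,avem] add [mlo,lwh,pqwz] -> 14 lines: uawji mtjj mbfh mlo lwh pqwz ektl ffi zdxv xtvxl kvjz vdqz cgflx ismox
Hunk 4: at line 7 remove [ffi] add [witb,hgtj,twwy] -> 16 lines: uawji mtjj mbfh mlo lwh pqwz ektl witb hgtj twwy zdxv xtvxl kvjz vdqz cgflx ismox
Hunk 5: at line 12 remove [kvjz] add [itcp,bwf,bhukq] -> 18 lines: uawji mtjj mbfh mlo lwh pqwz ektl witb hgtj twwy zdxv xtvxl itcp bwf bhukq vdqz cgflx ismox
Final line 12: xtvxl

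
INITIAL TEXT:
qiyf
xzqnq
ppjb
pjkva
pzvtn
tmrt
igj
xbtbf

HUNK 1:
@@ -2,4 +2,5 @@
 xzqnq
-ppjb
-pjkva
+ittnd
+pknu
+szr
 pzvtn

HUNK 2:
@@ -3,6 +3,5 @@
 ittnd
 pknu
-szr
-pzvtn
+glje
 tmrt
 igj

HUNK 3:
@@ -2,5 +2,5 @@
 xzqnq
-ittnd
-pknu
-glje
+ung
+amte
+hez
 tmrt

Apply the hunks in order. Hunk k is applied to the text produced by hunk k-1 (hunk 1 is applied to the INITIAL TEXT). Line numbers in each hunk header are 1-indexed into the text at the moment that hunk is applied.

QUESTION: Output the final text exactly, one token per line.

Hunk 1: at line 2 remove [ppjb,pjkva] add [ittnd,pknu,szr] -> 9 lines: qiyf xzqnq ittnd pknu szr pzvtn tmrt igj xbtbf
Hunk 2: at line 3 remove [szr,pzvtn] add [glje] -> 8 lines: qiyf xzqnq ittnd pknu glje tmrt igj xbtbf
Hunk 3: at line 2 remove [ittnd,pknu,glje] add [ung,amte,hez] -> 8 lines: qiyf xzqnq ung amte hez tmrt igj xbtbf

Answer: qiyf
xzqnq
ung
amte
hez
tmrt
igj
xbtbf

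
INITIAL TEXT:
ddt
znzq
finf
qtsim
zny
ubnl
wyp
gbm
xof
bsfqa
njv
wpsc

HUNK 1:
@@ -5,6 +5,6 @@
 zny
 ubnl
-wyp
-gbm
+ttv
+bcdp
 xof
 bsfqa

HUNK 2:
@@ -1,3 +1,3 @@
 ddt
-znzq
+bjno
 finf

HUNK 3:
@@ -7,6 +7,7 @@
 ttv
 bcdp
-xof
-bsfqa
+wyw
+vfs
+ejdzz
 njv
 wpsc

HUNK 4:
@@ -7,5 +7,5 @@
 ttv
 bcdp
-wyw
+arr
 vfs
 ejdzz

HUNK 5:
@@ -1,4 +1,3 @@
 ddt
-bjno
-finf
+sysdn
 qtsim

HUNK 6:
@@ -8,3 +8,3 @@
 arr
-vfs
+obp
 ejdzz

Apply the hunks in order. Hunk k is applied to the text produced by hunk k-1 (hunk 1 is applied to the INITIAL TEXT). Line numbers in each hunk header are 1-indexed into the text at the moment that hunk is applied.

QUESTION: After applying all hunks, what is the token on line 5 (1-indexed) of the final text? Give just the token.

Hunk 1: at line 5 remove [wyp,gbm] add [ttv,bcdp] -> 12 lines: ddt znzq finf qtsim zny ubnl ttv bcdp xof bsfqa njv wpsc
Hunk 2: at line 1 remove [znzq] add [bjno] -> 12 lines: ddt bjno finf qtsim zny ubnl ttv bcdp xof bsfqa njv wpsc
Hunk 3: at line 7 remove [xof,bsfqa] add [wyw,vfs,ejdzz] -> 13 lines: ddt bjno finf qtsim zny ubnl ttv bcdp wyw vfs ejdzz njv wpsc
Hunk 4: at line 7 remove [wyw] add [arr] -> 13 lines: ddt bjno finf qtsim zny ubnl ttv bcdp arr vfs ejdzz njv wpsc
Hunk 5: at line 1 remove [bjno,finf] add [sysdn] -> 12 lines: ddt sysdn qtsim zny ubnl ttv bcdp arr vfs ejdzz njv wpsc
Hunk 6: at line 8 remove [vfs] add [obp] -> 12 lines: ddt sysdn qtsim zny ubnl ttv bcdp arr obp ejdzz njv wpsc
Final line 5: ubnl

Answer: ubnl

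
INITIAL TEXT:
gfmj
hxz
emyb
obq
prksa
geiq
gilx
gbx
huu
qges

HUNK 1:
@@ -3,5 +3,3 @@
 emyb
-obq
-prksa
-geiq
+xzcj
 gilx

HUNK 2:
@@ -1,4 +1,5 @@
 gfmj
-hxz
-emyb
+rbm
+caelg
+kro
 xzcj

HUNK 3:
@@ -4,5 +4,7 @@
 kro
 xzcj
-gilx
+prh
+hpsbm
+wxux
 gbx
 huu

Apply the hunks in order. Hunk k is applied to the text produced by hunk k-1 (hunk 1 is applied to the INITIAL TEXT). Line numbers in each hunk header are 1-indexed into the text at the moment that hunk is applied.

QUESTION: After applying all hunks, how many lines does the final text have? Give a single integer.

Hunk 1: at line 3 remove [obq,prksa,geiq] add [xzcj] -> 8 lines: gfmj hxz emyb xzcj gilx gbx huu qges
Hunk 2: at line 1 remove [hxz,emyb] add [rbm,caelg,kro] -> 9 lines: gfmj rbm caelg kro xzcj gilx gbx huu qges
Hunk 3: at line 4 remove [gilx] add [prh,hpsbm,wxux] -> 11 lines: gfmj rbm caelg kro xzcj prh hpsbm wxux gbx huu qges
Final line count: 11

Answer: 11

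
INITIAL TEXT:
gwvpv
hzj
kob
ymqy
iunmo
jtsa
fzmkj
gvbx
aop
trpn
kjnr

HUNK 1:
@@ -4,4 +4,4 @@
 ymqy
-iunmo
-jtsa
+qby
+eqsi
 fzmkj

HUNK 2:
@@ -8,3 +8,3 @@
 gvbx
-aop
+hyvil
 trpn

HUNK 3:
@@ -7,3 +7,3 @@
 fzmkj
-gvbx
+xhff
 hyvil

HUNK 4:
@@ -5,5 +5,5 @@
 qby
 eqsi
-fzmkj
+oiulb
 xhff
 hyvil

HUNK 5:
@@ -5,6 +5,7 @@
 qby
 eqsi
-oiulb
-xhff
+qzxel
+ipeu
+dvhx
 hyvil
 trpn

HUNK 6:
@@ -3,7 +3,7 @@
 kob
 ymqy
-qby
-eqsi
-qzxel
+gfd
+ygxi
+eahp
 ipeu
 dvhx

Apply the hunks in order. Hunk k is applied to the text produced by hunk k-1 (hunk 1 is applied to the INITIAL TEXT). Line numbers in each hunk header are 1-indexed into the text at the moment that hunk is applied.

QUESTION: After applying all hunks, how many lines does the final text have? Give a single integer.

Answer: 12

Derivation:
Hunk 1: at line 4 remove [iunmo,jtsa] add [qby,eqsi] -> 11 lines: gwvpv hzj kob ymqy qby eqsi fzmkj gvbx aop trpn kjnr
Hunk 2: at line 8 remove [aop] add [hyvil] -> 11 lines: gwvpv hzj kob ymqy qby eqsi fzmkj gvbx hyvil trpn kjnr
Hunk 3: at line 7 remove [gvbx] add [xhff] -> 11 lines: gwvpv hzj kob ymqy qby eqsi fzmkj xhff hyvil trpn kjnr
Hunk 4: at line 5 remove [fzmkj] add [oiulb] -> 11 lines: gwvpv hzj kob ymqy qby eqsi oiulb xhff hyvil trpn kjnr
Hunk 5: at line 5 remove [oiulb,xhff] add [qzxel,ipeu,dvhx] -> 12 lines: gwvpv hzj kob ymqy qby eqsi qzxel ipeu dvhx hyvil trpn kjnr
Hunk 6: at line 3 remove [qby,eqsi,qzxel] add [gfd,ygxi,eahp] -> 12 lines: gwvpv hzj kob ymqy gfd ygxi eahp ipeu dvhx hyvil trpn kjnr
Final line count: 12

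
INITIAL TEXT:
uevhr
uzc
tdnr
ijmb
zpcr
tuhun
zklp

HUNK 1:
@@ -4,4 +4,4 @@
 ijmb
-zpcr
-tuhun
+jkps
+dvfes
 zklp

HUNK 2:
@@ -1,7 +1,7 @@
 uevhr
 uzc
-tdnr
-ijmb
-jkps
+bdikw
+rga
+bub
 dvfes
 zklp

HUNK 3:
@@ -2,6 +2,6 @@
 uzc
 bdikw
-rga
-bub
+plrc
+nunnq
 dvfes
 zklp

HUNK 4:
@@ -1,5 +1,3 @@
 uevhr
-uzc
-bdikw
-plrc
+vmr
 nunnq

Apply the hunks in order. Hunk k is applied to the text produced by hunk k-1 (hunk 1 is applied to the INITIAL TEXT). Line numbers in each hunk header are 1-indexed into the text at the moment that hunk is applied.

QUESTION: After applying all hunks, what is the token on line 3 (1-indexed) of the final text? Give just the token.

Answer: nunnq

Derivation:
Hunk 1: at line 4 remove [zpcr,tuhun] add [jkps,dvfes] -> 7 lines: uevhr uzc tdnr ijmb jkps dvfes zklp
Hunk 2: at line 1 remove [tdnr,ijmb,jkps] add [bdikw,rga,bub] -> 7 lines: uevhr uzc bdikw rga bub dvfes zklp
Hunk 3: at line 2 remove [rga,bub] add [plrc,nunnq] -> 7 lines: uevhr uzc bdikw plrc nunnq dvfes zklp
Hunk 4: at line 1 remove [uzc,bdikw,plrc] add [vmr] -> 5 lines: uevhr vmr nunnq dvfes zklp
Final line 3: nunnq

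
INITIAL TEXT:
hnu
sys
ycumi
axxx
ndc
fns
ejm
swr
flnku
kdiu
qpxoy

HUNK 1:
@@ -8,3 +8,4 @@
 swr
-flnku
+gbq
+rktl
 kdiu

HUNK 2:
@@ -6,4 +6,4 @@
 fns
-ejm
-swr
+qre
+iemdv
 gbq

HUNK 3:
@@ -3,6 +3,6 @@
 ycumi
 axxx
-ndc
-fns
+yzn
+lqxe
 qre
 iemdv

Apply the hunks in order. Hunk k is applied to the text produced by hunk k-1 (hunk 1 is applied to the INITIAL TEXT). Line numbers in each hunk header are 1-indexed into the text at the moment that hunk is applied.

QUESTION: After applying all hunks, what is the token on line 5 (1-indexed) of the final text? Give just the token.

Answer: yzn

Derivation:
Hunk 1: at line 8 remove [flnku] add [gbq,rktl] -> 12 lines: hnu sys ycumi axxx ndc fns ejm swr gbq rktl kdiu qpxoy
Hunk 2: at line 6 remove [ejm,swr] add [qre,iemdv] -> 12 lines: hnu sys ycumi axxx ndc fns qre iemdv gbq rktl kdiu qpxoy
Hunk 3: at line 3 remove [ndc,fns] add [yzn,lqxe] -> 12 lines: hnu sys ycumi axxx yzn lqxe qre iemdv gbq rktl kdiu qpxoy
Final line 5: yzn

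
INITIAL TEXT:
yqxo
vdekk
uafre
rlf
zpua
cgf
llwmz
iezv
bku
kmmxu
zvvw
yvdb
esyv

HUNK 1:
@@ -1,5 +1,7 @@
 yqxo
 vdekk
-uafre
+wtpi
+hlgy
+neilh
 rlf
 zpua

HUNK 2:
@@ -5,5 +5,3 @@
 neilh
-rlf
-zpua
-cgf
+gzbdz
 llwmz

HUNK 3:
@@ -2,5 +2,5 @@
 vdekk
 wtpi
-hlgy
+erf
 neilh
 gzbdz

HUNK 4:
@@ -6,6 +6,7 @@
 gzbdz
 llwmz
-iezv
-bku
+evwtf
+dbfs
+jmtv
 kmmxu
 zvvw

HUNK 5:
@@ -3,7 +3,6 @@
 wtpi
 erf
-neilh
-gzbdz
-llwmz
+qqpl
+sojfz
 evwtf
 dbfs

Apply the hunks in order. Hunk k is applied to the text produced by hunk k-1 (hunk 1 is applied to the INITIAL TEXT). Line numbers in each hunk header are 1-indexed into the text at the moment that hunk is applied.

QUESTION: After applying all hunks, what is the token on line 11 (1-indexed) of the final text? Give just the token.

Answer: zvvw

Derivation:
Hunk 1: at line 1 remove [uafre] add [wtpi,hlgy,neilh] -> 15 lines: yqxo vdekk wtpi hlgy neilh rlf zpua cgf llwmz iezv bku kmmxu zvvw yvdb esyv
Hunk 2: at line 5 remove [rlf,zpua,cgf] add [gzbdz] -> 13 lines: yqxo vdekk wtpi hlgy neilh gzbdz llwmz iezv bku kmmxu zvvw yvdb esyv
Hunk 3: at line 2 remove [hlgy] add [erf] -> 13 lines: yqxo vdekk wtpi erf neilh gzbdz llwmz iezv bku kmmxu zvvw yvdb esyv
Hunk 4: at line 6 remove [iezv,bku] add [evwtf,dbfs,jmtv] -> 14 lines: yqxo vdekk wtpi erf neilh gzbdz llwmz evwtf dbfs jmtv kmmxu zvvw yvdb esyv
Hunk 5: at line 3 remove [neilh,gzbdz,llwmz] add [qqpl,sojfz] -> 13 lines: yqxo vdekk wtpi erf qqpl sojfz evwtf dbfs jmtv kmmxu zvvw yvdb esyv
Final line 11: zvvw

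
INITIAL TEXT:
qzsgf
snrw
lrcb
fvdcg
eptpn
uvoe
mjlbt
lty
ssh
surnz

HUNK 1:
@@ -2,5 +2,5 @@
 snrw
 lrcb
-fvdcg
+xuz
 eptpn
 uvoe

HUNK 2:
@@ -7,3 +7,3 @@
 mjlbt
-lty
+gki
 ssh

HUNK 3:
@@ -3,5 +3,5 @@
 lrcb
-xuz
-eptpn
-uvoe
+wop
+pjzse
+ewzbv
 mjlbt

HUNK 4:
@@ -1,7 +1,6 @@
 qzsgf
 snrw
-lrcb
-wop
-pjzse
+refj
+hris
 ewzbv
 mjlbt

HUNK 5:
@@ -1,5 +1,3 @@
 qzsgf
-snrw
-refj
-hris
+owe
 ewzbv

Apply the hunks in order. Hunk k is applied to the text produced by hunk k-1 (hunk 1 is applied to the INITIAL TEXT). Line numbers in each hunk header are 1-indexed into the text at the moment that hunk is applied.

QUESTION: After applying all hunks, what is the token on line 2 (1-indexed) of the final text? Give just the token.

Answer: owe

Derivation:
Hunk 1: at line 2 remove [fvdcg] add [xuz] -> 10 lines: qzsgf snrw lrcb xuz eptpn uvoe mjlbt lty ssh surnz
Hunk 2: at line 7 remove [lty] add [gki] -> 10 lines: qzsgf snrw lrcb xuz eptpn uvoe mjlbt gki ssh surnz
Hunk 3: at line 3 remove [xuz,eptpn,uvoe] add [wop,pjzse,ewzbv] -> 10 lines: qzsgf snrw lrcb wop pjzse ewzbv mjlbt gki ssh surnz
Hunk 4: at line 1 remove [lrcb,wop,pjzse] add [refj,hris] -> 9 lines: qzsgf snrw refj hris ewzbv mjlbt gki ssh surnz
Hunk 5: at line 1 remove [snrw,refj,hris] add [owe] -> 7 lines: qzsgf owe ewzbv mjlbt gki ssh surnz
Final line 2: owe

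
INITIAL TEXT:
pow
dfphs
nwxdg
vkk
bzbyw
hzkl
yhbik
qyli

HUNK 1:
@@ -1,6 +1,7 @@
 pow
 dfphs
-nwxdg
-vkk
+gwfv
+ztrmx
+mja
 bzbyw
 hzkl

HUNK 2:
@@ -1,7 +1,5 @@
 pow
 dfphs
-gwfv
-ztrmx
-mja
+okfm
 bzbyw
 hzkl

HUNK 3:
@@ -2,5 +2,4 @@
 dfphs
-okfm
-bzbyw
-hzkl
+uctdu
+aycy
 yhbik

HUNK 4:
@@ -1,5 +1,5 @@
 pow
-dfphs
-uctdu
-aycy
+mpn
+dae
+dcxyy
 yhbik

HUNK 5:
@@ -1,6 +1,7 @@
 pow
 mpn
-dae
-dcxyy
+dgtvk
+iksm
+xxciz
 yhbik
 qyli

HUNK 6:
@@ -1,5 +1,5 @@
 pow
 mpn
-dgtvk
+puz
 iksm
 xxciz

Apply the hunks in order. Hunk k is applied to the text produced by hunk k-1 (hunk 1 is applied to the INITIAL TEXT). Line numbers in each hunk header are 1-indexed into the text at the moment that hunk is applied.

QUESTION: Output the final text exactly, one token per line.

Hunk 1: at line 1 remove [nwxdg,vkk] add [gwfv,ztrmx,mja] -> 9 lines: pow dfphs gwfv ztrmx mja bzbyw hzkl yhbik qyli
Hunk 2: at line 1 remove [gwfv,ztrmx,mja] add [okfm] -> 7 lines: pow dfphs okfm bzbyw hzkl yhbik qyli
Hunk 3: at line 2 remove [okfm,bzbyw,hzkl] add [uctdu,aycy] -> 6 lines: pow dfphs uctdu aycy yhbik qyli
Hunk 4: at line 1 remove [dfphs,uctdu,aycy] add [mpn,dae,dcxyy] -> 6 lines: pow mpn dae dcxyy yhbik qyli
Hunk 5: at line 1 remove [dae,dcxyy] add [dgtvk,iksm,xxciz] -> 7 lines: pow mpn dgtvk iksm xxciz yhbik qyli
Hunk 6: at line 1 remove [dgtvk] add [puz] -> 7 lines: pow mpn puz iksm xxciz yhbik qyli

Answer: pow
mpn
puz
iksm
xxciz
yhbik
qyli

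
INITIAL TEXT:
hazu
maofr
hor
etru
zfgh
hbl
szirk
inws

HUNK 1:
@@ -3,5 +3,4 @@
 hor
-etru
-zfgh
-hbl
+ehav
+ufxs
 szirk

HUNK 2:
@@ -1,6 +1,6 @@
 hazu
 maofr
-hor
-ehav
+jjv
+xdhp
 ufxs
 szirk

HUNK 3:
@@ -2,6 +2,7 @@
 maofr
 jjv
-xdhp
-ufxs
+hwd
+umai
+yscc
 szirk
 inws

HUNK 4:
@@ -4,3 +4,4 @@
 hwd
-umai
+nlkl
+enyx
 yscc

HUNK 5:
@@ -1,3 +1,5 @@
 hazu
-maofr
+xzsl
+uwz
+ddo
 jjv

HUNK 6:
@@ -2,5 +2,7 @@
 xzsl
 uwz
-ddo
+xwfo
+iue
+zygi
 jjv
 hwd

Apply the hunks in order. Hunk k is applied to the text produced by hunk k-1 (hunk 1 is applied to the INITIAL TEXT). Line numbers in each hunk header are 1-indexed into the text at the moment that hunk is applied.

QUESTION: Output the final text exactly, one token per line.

Hunk 1: at line 3 remove [etru,zfgh,hbl] add [ehav,ufxs] -> 7 lines: hazu maofr hor ehav ufxs szirk inws
Hunk 2: at line 1 remove [hor,ehav] add [jjv,xdhp] -> 7 lines: hazu maofr jjv xdhp ufxs szirk inws
Hunk 3: at line 2 remove [xdhp,ufxs] add [hwd,umai,yscc] -> 8 lines: hazu maofr jjv hwd umai yscc szirk inws
Hunk 4: at line 4 remove [umai] add [nlkl,enyx] -> 9 lines: hazu maofr jjv hwd nlkl enyx yscc szirk inws
Hunk 5: at line 1 remove [maofr] add [xzsl,uwz,ddo] -> 11 lines: hazu xzsl uwz ddo jjv hwd nlkl enyx yscc szirk inws
Hunk 6: at line 2 remove [ddo] add [xwfo,iue,zygi] -> 13 lines: hazu xzsl uwz xwfo iue zygi jjv hwd nlkl enyx yscc szirk inws

Answer: hazu
xzsl
uwz
xwfo
iue
zygi
jjv
hwd
nlkl
enyx
yscc
szirk
inws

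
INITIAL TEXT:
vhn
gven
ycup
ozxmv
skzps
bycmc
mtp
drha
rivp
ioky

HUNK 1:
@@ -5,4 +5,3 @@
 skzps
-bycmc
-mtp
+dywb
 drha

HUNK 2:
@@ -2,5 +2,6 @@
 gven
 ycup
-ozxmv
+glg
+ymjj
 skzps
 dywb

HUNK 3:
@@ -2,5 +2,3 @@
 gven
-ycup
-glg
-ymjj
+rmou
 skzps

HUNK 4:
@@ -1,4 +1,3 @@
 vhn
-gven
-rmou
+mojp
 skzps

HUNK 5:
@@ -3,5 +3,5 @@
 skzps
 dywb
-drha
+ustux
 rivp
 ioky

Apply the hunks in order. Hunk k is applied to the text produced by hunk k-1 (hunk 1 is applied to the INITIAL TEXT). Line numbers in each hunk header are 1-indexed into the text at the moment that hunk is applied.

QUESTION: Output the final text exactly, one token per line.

Answer: vhn
mojp
skzps
dywb
ustux
rivp
ioky

Derivation:
Hunk 1: at line 5 remove [bycmc,mtp] add [dywb] -> 9 lines: vhn gven ycup ozxmv skzps dywb drha rivp ioky
Hunk 2: at line 2 remove [ozxmv] add [glg,ymjj] -> 10 lines: vhn gven ycup glg ymjj skzps dywb drha rivp ioky
Hunk 3: at line 2 remove [ycup,glg,ymjj] add [rmou] -> 8 lines: vhn gven rmou skzps dywb drha rivp ioky
Hunk 4: at line 1 remove [gven,rmou] add [mojp] -> 7 lines: vhn mojp skzps dywb drha rivp ioky
Hunk 5: at line 3 remove [drha] add [ustux] -> 7 lines: vhn mojp skzps dywb ustux rivp ioky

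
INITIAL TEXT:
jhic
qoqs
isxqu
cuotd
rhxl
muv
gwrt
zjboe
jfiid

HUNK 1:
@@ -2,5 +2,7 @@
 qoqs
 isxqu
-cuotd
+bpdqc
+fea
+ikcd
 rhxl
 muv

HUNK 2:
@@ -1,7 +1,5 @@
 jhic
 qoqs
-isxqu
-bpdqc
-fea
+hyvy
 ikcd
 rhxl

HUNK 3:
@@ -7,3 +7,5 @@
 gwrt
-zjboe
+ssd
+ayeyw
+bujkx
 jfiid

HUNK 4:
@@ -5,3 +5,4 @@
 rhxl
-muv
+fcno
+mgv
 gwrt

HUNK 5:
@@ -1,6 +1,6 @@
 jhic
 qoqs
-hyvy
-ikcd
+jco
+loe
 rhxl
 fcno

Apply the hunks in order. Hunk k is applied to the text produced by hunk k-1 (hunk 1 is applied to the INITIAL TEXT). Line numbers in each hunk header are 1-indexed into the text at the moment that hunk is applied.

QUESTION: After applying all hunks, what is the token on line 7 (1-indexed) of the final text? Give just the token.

Hunk 1: at line 2 remove [cuotd] add [bpdqc,fea,ikcd] -> 11 lines: jhic qoqs isxqu bpdqc fea ikcd rhxl muv gwrt zjboe jfiid
Hunk 2: at line 1 remove [isxqu,bpdqc,fea] add [hyvy] -> 9 lines: jhic qoqs hyvy ikcd rhxl muv gwrt zjboe jfiid
Hunk 3: at line 7 remove [zjboe] add [ssd,ayeyw,bujkx] -> 11 lines: jhic qoqs hyvy ikcd rhxl muv gwrt ssd ayeyw bujkx jfiid
Hunk 4: at line 5 remove [muv] add [fcno,mgv] -> 12 lines: jhic qoqs hyvy ikcd rhxl fcno mgv gwrt ssd ayeyw bujkx jfiid
Hunk 5: at line 1 remove [hyvy,ikcd] add [jco,loe] -> 12 lines: jhic qoqs jco loe rhxl fcno mgv gwrt ssd ayeyw bujkx jfiid
Final line 7: mgv

Answer: mgv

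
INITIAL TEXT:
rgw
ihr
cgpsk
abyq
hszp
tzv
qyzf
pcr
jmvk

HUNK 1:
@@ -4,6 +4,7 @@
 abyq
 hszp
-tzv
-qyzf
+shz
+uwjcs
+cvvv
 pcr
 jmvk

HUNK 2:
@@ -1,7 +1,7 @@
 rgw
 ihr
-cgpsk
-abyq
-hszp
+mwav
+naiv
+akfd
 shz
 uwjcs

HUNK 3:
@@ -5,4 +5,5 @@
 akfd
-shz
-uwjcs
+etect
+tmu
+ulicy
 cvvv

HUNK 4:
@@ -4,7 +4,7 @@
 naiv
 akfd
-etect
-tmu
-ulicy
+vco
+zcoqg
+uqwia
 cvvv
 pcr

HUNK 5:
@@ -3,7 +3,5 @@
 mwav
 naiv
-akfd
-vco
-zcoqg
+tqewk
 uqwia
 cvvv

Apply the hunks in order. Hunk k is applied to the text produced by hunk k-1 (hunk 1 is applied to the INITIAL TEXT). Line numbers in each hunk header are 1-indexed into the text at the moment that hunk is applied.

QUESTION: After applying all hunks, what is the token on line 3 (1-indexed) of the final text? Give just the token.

Answer: mwav

Derivation:
Hunk 1: at line 4 remove [tzv,qyzf] add [shz,uwjcs,cvvv] -> 10 lines: rgw ihr cgpsk abyq hszp shz uwjcs cvvv pcr jmvk
Hunk 2: at line 1 remove [cgpsk,abyq,hszp] add [mwav,naiv,akfd] -> 10 lines: rgw ihr mwav naiv akfd shz uwjcs cvvv pcr jmvk
Hunk 3: at line 5 remove [shz,uwjcs] add [etect,tmu,ulicy] -> 11 lines: rgw ihr mwav naiv akfd etect tmu ulicy cvvv pcr jmvk
Hunk 4: at line 4 remove [etect,tmu,ulicy] add [vco,zcoqg,uqwia] -> 11 lines: rgw ihr mwav naiv akfd vco zcoqg uqwia cvvv pcr jmvk
Hunk 5: at line 3 remove [akfd,vco,zcoqg] add [tqewk] -> 9 lines: rgw ihr mwav naiv tqewk uqwia cvvv pcr jmvk
Final line 3: mwav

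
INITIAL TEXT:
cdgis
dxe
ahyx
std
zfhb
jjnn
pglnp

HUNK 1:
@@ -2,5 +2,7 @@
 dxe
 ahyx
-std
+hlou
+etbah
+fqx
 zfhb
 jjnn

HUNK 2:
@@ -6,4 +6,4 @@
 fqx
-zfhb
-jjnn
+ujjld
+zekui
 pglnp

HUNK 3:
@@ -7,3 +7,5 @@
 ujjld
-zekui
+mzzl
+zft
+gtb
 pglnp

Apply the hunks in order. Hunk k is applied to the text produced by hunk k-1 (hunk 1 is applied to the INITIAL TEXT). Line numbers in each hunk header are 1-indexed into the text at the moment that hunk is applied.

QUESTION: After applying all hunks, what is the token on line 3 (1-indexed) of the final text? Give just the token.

Answer: ahyx

Derivation:
Hunk 1: at line 2 remove [std] add [hlou,etbah,fqx] -> 9 lines: cdgis dxe ahyx hlou etbah fqx zfhb jjnn pglnp
Hunk 2: at line 6 remove [zfhb,jjnn] add [ujjld,zekui] -> 9 lines: cdgis dxe ahyx hlou etbah fqx ujjld zekui pglnp
Hunk 3: at line 7 remove [zekui] add [mzzl,zft,gtb] -> 11 lines: cdgis dxe ahyx hlou etbah fqx ujjld mzzl zft gtb pglnp
Final line 3: ahyx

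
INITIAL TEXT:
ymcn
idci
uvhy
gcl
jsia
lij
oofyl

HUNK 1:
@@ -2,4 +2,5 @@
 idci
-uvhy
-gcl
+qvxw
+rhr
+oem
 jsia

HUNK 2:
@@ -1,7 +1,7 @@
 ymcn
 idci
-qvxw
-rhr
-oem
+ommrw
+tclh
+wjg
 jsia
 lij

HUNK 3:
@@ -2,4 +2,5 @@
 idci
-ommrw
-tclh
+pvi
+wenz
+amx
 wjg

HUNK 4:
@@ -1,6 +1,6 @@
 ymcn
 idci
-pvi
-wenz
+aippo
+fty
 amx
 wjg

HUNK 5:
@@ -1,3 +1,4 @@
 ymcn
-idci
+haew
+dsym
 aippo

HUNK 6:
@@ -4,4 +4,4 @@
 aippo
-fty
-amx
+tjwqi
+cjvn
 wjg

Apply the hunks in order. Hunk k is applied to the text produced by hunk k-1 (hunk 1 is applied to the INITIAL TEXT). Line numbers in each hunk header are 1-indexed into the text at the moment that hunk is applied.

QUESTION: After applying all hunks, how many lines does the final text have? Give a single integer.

Answer: 10

Derivation:
Hunk 1: at line 2 remove [uvhy,gcl] add [qvxw,rhr,oem] -> 8 lines: ymcn idci qvxw rhr oem jsia lij oofyl
Hunk 2: at line 1 remove [qvxw,rhr,oem] add [ommrw,tclh,wjg] -> 8 lines: ymcn idci ommrw tclh wjg jsia lij oofyl
Hunk 3: at line 2 remove [ommrw,tclh] add [pvi,wenz,amx] -> 9 lines: ymcn idci pvi wenz amx wjg jsia lij oofyl
Hunk 4: at line 1 remove [pvi,wenz] add [aippo,fty] -> 9 lines: ymcn idci aippo fty amx wjg jsia lij oofyl
Hunk 5: at line 1 remove [idci] add [haew,dsym] -> 10 lines: ymcn haew dsym aippo fty amx wjg jsia lij oofyl
Hunk 6: at line 4 remove [fty,amx] add [tjwqi,cjvn] -> 10 lines: ymcn haew dsym aippo tjwqi cjvn wjg jsia lij oofyl
Final line count: 10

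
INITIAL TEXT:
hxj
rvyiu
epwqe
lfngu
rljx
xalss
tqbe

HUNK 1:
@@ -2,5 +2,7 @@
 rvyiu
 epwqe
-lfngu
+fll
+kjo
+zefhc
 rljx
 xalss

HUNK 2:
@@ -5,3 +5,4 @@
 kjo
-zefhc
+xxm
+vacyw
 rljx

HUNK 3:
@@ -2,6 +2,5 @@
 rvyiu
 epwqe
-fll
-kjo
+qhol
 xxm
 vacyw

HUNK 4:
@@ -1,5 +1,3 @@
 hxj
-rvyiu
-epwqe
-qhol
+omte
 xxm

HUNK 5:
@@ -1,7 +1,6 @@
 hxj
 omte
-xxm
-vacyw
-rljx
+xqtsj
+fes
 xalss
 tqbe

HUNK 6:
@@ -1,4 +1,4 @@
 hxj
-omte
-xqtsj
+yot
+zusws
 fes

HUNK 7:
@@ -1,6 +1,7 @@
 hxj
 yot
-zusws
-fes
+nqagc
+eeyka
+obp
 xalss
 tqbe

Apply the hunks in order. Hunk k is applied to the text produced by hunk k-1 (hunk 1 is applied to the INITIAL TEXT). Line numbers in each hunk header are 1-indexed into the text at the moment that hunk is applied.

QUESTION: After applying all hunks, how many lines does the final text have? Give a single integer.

Hunk 1: at line 2 remove [lfngu] add [fll,kjo,zefhc] -> 9 lines: hxj rvyiu epwqe fll kjo zefhc rljx xalss tqbe
Hunk 2: at line 5 remove [zefhc] add [xxm,vacyw] -> 10 lines: hxj rvyiu epwqe fll kjo xxm vacyw rljx xalss tqbe
Hunk 3: at line 2 remove [fll,kjo] add [qhol] -> 9 lines: hxj rvyiu epwqe qhol xxm vacyw rljx xalss tqbe
Hunk 4: at line 1 remove [rvyiu,epwqe,qhol] add [omte] -> 7 lines: hxj omte xxm vacyw rljx xalss tqbe
Hunk 5: at line 1 remove [xxm,vacyw,rljx] add [xqtsj,fes] -> 6 lines: hxj omte xqtsj fes xalss tqbe
Hunk 6: at line 1 remove [omte,xqtsj] add [yot,zusws] -> 6 lines: hxj yot zusws fes xalss tqbe
Hunk 7: at line 1 remove [zusws,fes] add [nqagc,eeyka,obp] -> 7 lines: hxj yot nqagc eeyka obp xalss tqbe
Final line count: 7

Answer: 7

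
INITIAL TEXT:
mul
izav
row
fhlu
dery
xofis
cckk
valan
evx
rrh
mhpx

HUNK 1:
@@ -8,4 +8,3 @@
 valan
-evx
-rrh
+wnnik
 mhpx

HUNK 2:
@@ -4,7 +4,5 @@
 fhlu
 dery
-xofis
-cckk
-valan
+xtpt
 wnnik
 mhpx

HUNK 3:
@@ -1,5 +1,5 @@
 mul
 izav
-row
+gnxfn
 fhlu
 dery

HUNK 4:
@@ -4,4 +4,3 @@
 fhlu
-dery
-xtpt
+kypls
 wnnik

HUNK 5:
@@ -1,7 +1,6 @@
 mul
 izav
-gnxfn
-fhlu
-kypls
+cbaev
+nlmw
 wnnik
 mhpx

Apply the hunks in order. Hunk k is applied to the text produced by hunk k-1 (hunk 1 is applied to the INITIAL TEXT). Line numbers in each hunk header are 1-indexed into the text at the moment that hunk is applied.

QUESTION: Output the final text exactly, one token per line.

Hunk 1: at line 8 remove [evx,rrh] add [wnnik] -> 10 lines: mul izav row fhlu dery xofis cckk valan wnnik mhpx
Hunk 2: at line 4 remove [xofis,cckk,valan] add [xtpt] -> 8 lines: mul izav row fhlu dery xtpt wnnik mhpx
Hunk 3: at line 1 remove [row] add [gnxfn] -> 8 lines: mul izav gnxfn fhlu dery xtpt wnnik mhpx
Hunk 4: at line 4 remove [dery,xtpt] add [kypls] -> 7 lines: mul izav gnxfn fhlu kypls wnnik mhpx
Hunk 5: at line 1 remove [gnxfn,fhlu,kypls] add [cbaev,nlmw] -> 6 lines: mul izav cbaev nlmw wnnik mhpx

Answer: mul
izav
cbaev
nlmw
wnnik
mhpx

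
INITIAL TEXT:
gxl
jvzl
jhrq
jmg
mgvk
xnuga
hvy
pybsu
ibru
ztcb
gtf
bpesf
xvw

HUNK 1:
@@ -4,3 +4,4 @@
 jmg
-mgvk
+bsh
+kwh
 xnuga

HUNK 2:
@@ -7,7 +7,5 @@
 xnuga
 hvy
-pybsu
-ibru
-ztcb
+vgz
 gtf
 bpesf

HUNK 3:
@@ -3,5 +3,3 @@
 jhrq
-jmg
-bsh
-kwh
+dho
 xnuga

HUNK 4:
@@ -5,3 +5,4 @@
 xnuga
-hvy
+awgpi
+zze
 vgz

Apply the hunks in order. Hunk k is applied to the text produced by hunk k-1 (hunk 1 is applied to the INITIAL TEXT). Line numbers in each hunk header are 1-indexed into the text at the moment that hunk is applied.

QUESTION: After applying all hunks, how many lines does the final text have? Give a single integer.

Hunk 1: at line 4 remove [mgvk] add [bsh,kwh] -> 14 lines: gxl jvzl jhrq jmg bsh kwh xnuga hvy pybsu ibru ztcb gtf bpesf xvw
Hunk 2: at line 7 remove [pybsu,ibru,ztcb] add [vgz] -> 12 lines: gxl jvzl jhrq jmg bsh kwh xnuga hvy vgz gtf bpesf xvw
Hunk 3: at line 3 remove [jmg,bsh,kwh] add [dho] -> 10 lines: gxl jvzl jhrq dho xnuga hvy vgz gtf bpesf xvw
Hunk 4: at line 5 remove [hvy] add [awgpi,zze] -> 11 lines: gxl jvzl jhrq dho xnuga awgpi zze vgz gtf bpesf xvw
Final line count: 11

Answer: 11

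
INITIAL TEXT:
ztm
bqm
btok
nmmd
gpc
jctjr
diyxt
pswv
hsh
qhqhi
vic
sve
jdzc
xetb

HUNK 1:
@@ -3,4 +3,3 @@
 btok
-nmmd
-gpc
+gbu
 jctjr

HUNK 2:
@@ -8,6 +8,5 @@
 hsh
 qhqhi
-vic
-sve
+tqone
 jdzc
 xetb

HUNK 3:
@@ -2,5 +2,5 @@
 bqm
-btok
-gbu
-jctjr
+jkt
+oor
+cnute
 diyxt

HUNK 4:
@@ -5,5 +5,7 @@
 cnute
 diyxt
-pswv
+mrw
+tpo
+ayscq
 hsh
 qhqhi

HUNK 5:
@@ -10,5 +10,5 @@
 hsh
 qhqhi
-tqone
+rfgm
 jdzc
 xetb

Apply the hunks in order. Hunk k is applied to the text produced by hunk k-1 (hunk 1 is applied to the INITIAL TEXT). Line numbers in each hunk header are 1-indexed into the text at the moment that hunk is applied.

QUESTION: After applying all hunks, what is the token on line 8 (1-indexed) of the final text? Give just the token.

Answer: tpo

Derivation:
Hunk 1: at line 3 remove [nmmd,gpc] add [gbu] -> 13 lines: ztm bqm btok gbu jctjr diyxt pswv hsh qhqhi vic sve jdzc xetb
Hunk 2: at line 8 remove [vic,sve] add [tqone] -> 12 lines: ztm bqm btok gbu jctjr diyxt pswv hsh qhqhi tqone jdzc xetb
Hunk 3: at line 2 remove [btok,gbu,jctjr] add [jkt,oor,cnute] -> 12 lines: ztm bqm jkt oor cnute diyxt pswv hsh qhqhi tqone jdzc xetb
Hunk 4: at line 5 remove [pswv] add [mrw,tpo,ayscq] -> 14 lines: ztm bqm jkt oor cnute diyxt mrw tpo ayscq hsh qhqhi tqone jdzc xetb
Hunk 5: at line 10 remove [tqone] add [rfgm] -> 14 lines: ztm bqm jkt oor cnute diyxt mrw tpo ayscq hsh qhqhi rfgm jdzc xetb
Final line 8: tpo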